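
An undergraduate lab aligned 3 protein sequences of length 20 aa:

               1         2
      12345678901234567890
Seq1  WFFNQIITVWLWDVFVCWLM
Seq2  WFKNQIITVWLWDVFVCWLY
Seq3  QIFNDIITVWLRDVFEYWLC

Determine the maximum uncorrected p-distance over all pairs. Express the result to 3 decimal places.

0.400

Pairwise Hamming distances:
  Seq1 vs Seq2: 2
  Seq1 vs Seq3: 7
  Seq2 vs Seq3: 8
The largest is 8 mismatches, between Seq2 and Seq3; p = 8/20 = 0.400.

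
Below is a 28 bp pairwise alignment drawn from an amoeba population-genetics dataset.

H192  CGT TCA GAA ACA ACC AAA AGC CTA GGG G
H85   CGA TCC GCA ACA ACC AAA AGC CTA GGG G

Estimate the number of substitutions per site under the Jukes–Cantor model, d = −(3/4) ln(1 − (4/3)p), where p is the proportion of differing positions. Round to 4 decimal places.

Differing sites — 3:T/A; 6:A/C; 8:A/C.
p = 3/28 = 0.107143.
d = −0.75 · ln(1 − (4/3)·0.107143) = −0.75 · ln(0.857143) = −0.75 · (-0.154151) = 0.1156.

0.1156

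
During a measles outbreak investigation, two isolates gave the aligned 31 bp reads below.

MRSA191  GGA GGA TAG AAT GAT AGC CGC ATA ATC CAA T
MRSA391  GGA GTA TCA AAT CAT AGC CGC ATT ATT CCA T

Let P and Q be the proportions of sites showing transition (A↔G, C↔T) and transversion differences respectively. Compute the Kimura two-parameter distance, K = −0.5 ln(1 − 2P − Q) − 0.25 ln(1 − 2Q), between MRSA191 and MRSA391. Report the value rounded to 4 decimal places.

Mismatches occur at site 5 (G↔T, transversion), site 8 (A↔C, transversion), site 9 (G↔A, transition), site 13 (G↔C, transversion), site 24 (A↔T, transversion), site 27 (C↔T, transition), site 29 (A↔C, transversion).
Of the 7 differences, 2 transitions and 5 transversions over 31 sites: P = 2/31 = 0.064516, Q = 5/31 = 0.161290.
d = −0.5·ln(0.709678) − 0.25·ln(0.677420) = −0.5·(-0.342944) − 0.25·(-0.389464) = 0.2688.

0.2688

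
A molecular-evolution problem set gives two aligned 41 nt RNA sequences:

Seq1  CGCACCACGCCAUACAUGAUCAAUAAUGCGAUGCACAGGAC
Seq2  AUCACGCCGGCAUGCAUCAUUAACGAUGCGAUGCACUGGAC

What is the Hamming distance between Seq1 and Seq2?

11

The sequences differ at positions 1 (C/A), 2 (G/U), 6 (C/G), 7 (A/C), 10 (C/G), 14 (A/G), 18 (G/C), 21 (C/U), 24 (U/C), 25 (A/G), 37 (A/U).
That gives 11 mismatches out of 41 aligned sites, so the Hamming distance is 11.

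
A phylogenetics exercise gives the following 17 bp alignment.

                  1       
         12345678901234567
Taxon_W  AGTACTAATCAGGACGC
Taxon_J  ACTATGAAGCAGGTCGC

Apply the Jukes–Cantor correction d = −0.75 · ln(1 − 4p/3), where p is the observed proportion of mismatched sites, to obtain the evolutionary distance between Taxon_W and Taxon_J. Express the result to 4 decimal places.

0.3734

The sequences differ at positions 2 (G/C), 5 (C/T), 6 (T/G), 9 (T/G), 14 (A/T).
p = 5/17 = 0.294118.
d = −0.75 · ln(1 − (4/3)·0.294118) = −0.75 · ln(0.607843) = −0.75 · (-0.497839) = 0.3734.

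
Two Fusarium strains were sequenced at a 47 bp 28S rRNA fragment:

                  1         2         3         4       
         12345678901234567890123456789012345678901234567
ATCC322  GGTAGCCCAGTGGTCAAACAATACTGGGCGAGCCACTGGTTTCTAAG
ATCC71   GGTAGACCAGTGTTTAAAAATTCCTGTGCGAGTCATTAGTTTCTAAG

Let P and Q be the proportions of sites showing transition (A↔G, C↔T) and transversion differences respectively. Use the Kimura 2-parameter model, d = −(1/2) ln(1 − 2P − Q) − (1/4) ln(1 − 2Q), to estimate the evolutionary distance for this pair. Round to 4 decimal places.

0.2505

The sequences differ at positions 6 (C/A, transversion), 13 (G/T, transversion), 15 (C/T, transition), 19 (C/A, transversion), 21 (A/T, transversion), 23 (A/C, transversion), 27 (G/T, transversion), 33 (C/T, transition), 36 (C/T, transition), 38 (G/A, transition).
Of the 10 differences, 4 transitions and 6 transversions over 47 sites: P = 4/47 = 0.085106, Q = 6/47 = 0.127660.
d = −0.5·ln(0.702128) − 0.25·ln(0.744680) = −0.5·(-0.353640) − 0.25·(-0.294801) = 0.2505.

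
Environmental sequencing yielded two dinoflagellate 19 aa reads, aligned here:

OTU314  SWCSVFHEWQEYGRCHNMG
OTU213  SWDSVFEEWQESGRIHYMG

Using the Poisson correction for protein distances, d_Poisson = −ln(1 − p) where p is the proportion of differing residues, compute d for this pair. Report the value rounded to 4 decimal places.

0.3054

The sequences differ at positions 3 (C/D), 7 (H/E), 12 (Y/S), 15 (C/I), 17 (N/Y).
p = 5/19 = 0.263158.
d = −ln(1 − 0.263158) = −ln(0.736842) = 0.3054.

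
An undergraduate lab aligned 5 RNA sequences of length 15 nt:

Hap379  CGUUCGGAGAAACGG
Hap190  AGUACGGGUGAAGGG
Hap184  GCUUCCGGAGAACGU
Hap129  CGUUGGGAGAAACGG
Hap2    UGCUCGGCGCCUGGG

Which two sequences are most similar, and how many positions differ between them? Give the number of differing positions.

Pairwise Hamming distances:
  Hap379 vs Hap190: 6
  Hap379 vs Hap184: 7
  Hap379 vs Hap129: 1
  Hap379 vs Hap2: 7
  Hap190 vs Hap184: 7
  Hap190 vs Hap129: 7
  Hap190 vs Hap2: 8
  Hap184 vs Hap129: 8
  Hap184 vs Hap2: 11
  Hap129 vs Hap2: 8
The smallest is 1, between Hap379 and Hap129.

1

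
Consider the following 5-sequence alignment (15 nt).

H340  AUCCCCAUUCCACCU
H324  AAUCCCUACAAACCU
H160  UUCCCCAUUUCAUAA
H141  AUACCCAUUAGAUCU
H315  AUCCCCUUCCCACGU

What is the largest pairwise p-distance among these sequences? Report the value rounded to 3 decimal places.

Pairwise Hamming distances:
  H340 vs H324: 7
  H340 vs H160: 5
  H340 vs H141: 4
  H340 vs H315: 3
  H324 vs H160: 11
  H324 vs H141: 7
  H324 vs H315: 6
  H160 vs H141: 6
  H160 vs H315: 7
  H141 vs H315: 7
The largest is 11 mismatches, between H324 and H160; p = 11/15 = 0.733.

0.733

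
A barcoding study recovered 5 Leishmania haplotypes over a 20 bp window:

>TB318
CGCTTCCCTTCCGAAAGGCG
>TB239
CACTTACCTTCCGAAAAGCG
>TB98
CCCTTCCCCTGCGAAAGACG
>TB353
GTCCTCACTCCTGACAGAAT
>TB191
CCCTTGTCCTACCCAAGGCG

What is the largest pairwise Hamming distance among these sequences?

Pairwise Hamming distances:
  TB318 vs TB239: 3
  TB318 vs TB98: 4
  TB318 vs TB353: 10
  TB318 vs TB191: 7
  TB239 vs TB98: 6
  TB239 vs TB353: 12
  TB239 vs TB191: 8
  TB98 vs TB353: 11
  TB98 vs TB191: 6
  TB353 vs TB191: 15
The largest is 15, between TB353 and TB191.

15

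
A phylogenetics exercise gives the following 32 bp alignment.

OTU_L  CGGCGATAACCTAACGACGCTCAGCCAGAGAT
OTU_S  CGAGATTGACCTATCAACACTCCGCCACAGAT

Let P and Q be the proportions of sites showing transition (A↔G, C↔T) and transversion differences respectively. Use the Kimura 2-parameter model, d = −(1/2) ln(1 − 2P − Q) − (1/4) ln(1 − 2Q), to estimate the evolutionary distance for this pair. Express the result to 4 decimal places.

0.4099

Mismatches occur at site 3 (G→A, transition), site 4 (C→G, transversion), site 5 (G→A, transition), site 6 (A→T, transversion), site 8 (A→G, transition), site 14 (A→T, transversion), site 16 (G→A, transition), site 19 (G→A, transition), site 23 (A→C, transversion), site 28 (G→C, transversion).
Of the 10 differences, 5 transitions and 5 transversions over 32 sites: P = 5/32 = 0.156250, Q = 5/32 = 0.156250.
d = −0.5·ln(0.531250) − 0.25·ln(0.687500) = −0.5·(-0.632523) − 0.25·(-0.374693) = 0.4099.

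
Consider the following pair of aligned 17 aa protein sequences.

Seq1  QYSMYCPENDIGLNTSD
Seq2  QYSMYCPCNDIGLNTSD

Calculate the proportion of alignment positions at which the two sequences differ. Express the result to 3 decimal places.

A single mismatch occurs at site 8 (E/C).
There are 1 differences over 17 sites, so p = 1/17 = 0.059.

0.059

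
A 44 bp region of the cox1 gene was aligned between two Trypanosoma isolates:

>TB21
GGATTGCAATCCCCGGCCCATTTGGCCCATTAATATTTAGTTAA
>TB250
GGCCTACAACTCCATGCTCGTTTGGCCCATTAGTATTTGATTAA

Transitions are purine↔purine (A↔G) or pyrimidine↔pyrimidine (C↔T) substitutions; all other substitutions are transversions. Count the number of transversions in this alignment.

Differing sites — 3:A/C (Tv); 4:T/C (Ti); 6:G/A (Ti); 10:T/C (Ti); 11:C/T (Ti); 14:C/A (Tv); 15:G/T (Tv); 18:C/T (Ti); 20:A/G (Ti); 33:A/G (Ti); 39:A/G (Ti); 40:G/A (Ti).
Of the 12 differences, 9 transitions and 3 transversions, so the answer is 3.

3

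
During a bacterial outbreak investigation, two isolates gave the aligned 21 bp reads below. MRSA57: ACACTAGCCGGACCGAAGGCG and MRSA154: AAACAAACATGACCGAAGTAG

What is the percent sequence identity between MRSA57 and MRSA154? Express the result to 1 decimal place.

66.7%

Differing sites — 2:C/A; 5:T/A; 7:G/A; 9:C/A; 10:G/T; 19:G/T; 20:C/A.
14 of the 21 sites match, so the percent identity is 14/21 × 100 = 66.7%.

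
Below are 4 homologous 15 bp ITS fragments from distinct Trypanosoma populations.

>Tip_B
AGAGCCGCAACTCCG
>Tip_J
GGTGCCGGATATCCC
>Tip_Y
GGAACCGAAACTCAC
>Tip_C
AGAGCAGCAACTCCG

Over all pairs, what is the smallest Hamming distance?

1

Pairwise Hamming distances:
  Tip_B vs Tip_J: 6
  Tip_B vs Tip_Y: 5
  Tip_B vs Tip_C: 1
  Tip_J vs Tip_Y: 6
  Tip_J vs Tip_C: 7
  Tip_Y vs Tip_C: 6
The smallest is 1, between Tip_B and Tip_C.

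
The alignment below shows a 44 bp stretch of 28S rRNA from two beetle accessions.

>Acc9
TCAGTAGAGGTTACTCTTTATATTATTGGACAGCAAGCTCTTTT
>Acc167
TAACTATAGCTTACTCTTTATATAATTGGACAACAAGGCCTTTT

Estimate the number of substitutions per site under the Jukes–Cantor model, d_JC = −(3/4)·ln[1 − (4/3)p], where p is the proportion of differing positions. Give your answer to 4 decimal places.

0.2082

The sequences differ at positions 2 (C/A), 4 (G/C), 7 (G/T), 10 (G/C), 24 (T/A), 33 (G/A), 38 (C/G), 39 (T/C).
p = 8/44 = 0.181818.
d = −0.75 · ln(1 − (4/3)·0.181818) = −0.75 · ln(0.757576) = −0.75 · (-0.277631) = 0.2082.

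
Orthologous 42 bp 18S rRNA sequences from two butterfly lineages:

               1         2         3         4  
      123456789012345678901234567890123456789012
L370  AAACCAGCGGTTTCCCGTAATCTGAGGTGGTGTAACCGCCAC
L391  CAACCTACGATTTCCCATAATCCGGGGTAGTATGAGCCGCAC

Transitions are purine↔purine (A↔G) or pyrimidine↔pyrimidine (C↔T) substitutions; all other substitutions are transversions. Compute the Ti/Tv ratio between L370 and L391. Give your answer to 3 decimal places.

Differing sites — 1:A/C (Tv); 6:A/T (Tv); 7:G/A (Ti); 10:G/A (Ti); 17:G/A (Ti); 23:T/C (Ti); 25:A/G (Ti); 29:G/A (Ti); 32:G/A (Ti); 34:A/G (Ti); 36:C/G (Tv); 38:G/C (Tv); 39:C/G (Tv).
Of the 13 differences, 8 transitions and 5 transversions, so Ti/Tv = 8/5 = 1.600.

1.600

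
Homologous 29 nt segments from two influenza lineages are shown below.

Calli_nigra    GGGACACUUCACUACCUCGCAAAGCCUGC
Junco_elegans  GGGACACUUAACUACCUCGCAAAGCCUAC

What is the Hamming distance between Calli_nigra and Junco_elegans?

2

The sequences differ at positions 10 (C/A), 28 (G/A).
That gives 2 mismatches out of 29 aligned sites, so the Hamming distance is 2.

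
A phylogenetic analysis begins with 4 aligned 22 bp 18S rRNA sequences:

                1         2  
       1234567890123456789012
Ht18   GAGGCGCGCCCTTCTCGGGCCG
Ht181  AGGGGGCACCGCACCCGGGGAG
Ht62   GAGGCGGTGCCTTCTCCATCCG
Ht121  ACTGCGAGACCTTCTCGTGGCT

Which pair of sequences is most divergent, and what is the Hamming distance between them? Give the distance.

15

Pairwise Hamming distances:
  Ht18 vs Ht181: 10
  Ht18 vs Ht62: 6
  Ht18 vs Ht121: 8
  Ht181 vs Ht62: 15
  Ht181 vs Ht121: 13
  Ht62 vs Ht121: 11
The largest is 15, between Ht181 and Ht62.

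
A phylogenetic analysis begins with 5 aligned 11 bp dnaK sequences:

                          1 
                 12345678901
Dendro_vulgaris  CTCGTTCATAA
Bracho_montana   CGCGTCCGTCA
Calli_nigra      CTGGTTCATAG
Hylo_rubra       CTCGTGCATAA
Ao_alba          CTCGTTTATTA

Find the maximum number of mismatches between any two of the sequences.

Pairwise Hamming distances:
  Dendro_vulgaris vs Bracho_montana: 4
  Dendro_vulgaris vs Calli_nigra: 2
  Dendro_vulgaris vs Hylo_rubra: 1
  Dendro_vulgaris vs Ao_alba: 2
  Bracho_montana vs Calli_nigra: 6
  Bracho_montana vs Hylo_rubra: 4
  Bracho_montana vs Ao_alba: 5
  Calli_nigra vs Hylo_rubra: 3
  Calli_nigra vs Ao_alba: 4
  Hylo_rubra vs Ao_alba: 3
The largest is 6, between Bracho_montana and Calli_nigra.

6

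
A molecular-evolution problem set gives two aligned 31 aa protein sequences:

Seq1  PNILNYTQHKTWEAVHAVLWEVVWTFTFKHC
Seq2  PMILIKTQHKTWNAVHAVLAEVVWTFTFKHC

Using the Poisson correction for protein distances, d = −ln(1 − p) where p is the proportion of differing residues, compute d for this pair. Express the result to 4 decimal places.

0.1759

Differing sites — 2:N/M; 5:N/I; 6:Y/K; 13:E/N; 20:W/A.
p = 5/31 = 0.161290.
d = −ln(1 − 0.161290) = −ln(0.838710) = 0.1759.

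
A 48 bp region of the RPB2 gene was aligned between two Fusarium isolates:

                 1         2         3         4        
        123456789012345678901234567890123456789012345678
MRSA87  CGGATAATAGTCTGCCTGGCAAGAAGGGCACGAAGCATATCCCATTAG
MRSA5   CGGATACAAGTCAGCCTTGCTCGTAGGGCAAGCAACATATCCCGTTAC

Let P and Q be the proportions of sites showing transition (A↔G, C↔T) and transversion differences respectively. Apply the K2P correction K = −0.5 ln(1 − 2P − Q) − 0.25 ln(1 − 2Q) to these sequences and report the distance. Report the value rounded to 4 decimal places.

0.3072

Differing sites — 7:A/C (Tv); 8:T/A (Tv); 13:T/A (Tv); 18:G/T (Tv); 21:A/T (Tv); 22:A/C (Tv); 24:A/T (Tv); 31:C/A (Tv); 33:A/C (Tv); 35:G/A (Ti); 44:A/G (Ti); 48:G/C (Tv).
Of the 12 differences, 2 transitions and 10 transversions over 48 sites: P = 2/48 = 0.041667, Q = 10/48 = 0.208333.
d = −0.5·ln(0.708333) − 0.25·ln(0.583334) = −0.5·(-0.344841) − 0.25·(-0.538995) = 0.3072.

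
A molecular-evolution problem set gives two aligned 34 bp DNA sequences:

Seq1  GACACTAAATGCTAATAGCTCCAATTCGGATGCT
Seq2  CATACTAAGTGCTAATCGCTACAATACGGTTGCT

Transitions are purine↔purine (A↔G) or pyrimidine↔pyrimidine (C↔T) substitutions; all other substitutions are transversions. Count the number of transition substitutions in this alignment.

Differing sites — 1:G/C (Tv); 3:C/T (Ti); 9:A/G (Ti); 17:A/C (Tv); 21:C/A (Tv); 26:T/A (Tv); 30:A/T (Tv).
Of the 7 differences, 2 transitions and 5 transversions, so the answer is 2.

2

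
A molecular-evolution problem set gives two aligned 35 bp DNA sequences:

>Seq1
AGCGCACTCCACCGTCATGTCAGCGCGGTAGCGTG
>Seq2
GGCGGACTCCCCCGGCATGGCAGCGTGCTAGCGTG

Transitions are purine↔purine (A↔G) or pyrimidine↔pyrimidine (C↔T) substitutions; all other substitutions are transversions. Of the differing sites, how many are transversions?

The sequences differ at positions 1 (A/G, transition), 5 (C/G, transversion), 11 (A/C, transversion), 15 (T/G, transversion), 20 (T/G, transversion), 26 (C/T, transition), 28 (G/C, transversion).
Of the 7 differences, 2 transitions and 5 transversions, so the answer is 5.

5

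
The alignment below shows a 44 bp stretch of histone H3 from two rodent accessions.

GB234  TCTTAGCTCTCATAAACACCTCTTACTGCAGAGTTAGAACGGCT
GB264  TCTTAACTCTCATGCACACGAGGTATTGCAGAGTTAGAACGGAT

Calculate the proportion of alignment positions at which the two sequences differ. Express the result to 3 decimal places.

The sequences differ at positions 6 (G/A), 14 (A/G), 15 (A/C), 20 (C/G), 21 (T/A), 22 (C/G), 23 (T/G), 26 (C/T), 43 (C/A).
There are 9 differences over 44 sites, so p = 9/44 = 0.205.

0.205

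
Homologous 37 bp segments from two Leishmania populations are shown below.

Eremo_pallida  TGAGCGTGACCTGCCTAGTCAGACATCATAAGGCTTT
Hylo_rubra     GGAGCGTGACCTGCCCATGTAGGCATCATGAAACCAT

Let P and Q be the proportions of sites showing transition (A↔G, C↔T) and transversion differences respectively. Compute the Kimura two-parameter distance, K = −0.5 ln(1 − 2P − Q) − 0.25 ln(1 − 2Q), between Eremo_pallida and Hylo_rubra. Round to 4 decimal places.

0.3941

The sequences differ at positions 1 (T/G, transversion), 16 (T/C, transition), 18 (G/T, transversion), 19 (T/G, transversion), 20 (C/T, transition), 23 (A/G, transition), 30 (A/G, transition), 32 (G/A, transition), 33 (G/A, transition), 35 (T/C, transition), 36 (T/A, transversion).
Of the 11 differences, 7 transitions and 4 transversions over 37 sites: P = 7/37 = 0.189189, Q = 4/37 = 0.108108.
d = −0.5·ln(0.513514) − 0.25·ln(0.783784) = −0.5·(-0.666478) − 0.25·(-0.243622) = 0.3941.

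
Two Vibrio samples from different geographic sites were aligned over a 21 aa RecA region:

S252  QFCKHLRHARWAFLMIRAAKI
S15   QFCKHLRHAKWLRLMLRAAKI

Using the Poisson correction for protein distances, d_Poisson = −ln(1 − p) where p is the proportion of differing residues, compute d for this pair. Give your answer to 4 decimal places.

The sequences differ at positions 10 (R/K), 12 (A/L), 13 (F/R), 16 (I/L).
p = 4/21 = 0.190476.
d = −ln(1 − 0.190476) = −ln(0.809524) = 0.2113.

0.2113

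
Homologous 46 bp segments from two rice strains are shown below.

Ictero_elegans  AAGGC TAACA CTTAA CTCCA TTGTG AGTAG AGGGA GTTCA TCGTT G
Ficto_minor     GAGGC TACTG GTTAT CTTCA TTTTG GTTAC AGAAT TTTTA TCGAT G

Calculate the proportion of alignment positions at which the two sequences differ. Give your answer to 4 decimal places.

0.3696

The sequences differ at positions 1 (A/G), 8 (A/C), 9 (C/T), 10 (A/G), 11 (C/G), 15 (A/T), 18 (C/T), 23 (G/T), 26 (A/G), 27 (G/T), 30 (G/C), 33 (G/A), 34 (G/A), 35 (A/T), 36 (G/T), 39 (C/T), 44 (T/A).
There are 17 differences over 46 sites, so p = 17/46 = 0.3696.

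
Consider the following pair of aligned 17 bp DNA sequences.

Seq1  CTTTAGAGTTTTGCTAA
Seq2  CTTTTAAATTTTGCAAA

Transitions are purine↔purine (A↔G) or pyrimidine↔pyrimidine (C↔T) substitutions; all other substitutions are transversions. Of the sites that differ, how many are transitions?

Mismatches occur at site 5 (A↔T, transversion), site 6 (G↔A, transition), site 8 (G↔A, transition), site 15 (T↔A, transversion).
Of the 4 differences, 2 transitions and 2 transversions, so the answer is 2.

2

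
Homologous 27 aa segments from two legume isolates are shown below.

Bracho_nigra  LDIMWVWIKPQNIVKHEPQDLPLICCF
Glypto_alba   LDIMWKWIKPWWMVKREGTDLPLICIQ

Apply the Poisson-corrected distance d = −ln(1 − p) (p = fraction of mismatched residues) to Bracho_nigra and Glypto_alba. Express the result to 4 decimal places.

0.4055

Mismatches occur at site 6 (V↔K), site 11 (Q↔W), site 12 (N↔W), site 13 (I↔M), site 16 (H↔R), site 18 (P↔G), site 19 (Q↔T), site 26 (C↔I), site 27 (F↔Q).
p = 9/27 = 0.333333.
d = −ln(1 − 0.333333) = −ln(0.666667) = 0.4055.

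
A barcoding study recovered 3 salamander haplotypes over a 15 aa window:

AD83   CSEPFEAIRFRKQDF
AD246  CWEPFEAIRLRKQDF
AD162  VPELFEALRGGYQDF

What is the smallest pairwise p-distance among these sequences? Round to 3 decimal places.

0.133

Pairwise Hamming distances:
  AD83 vs AD246: 2
  AD83 vs AD162: 7
  AD246 vs AD162: 7
The smallest is 2 mismatches, between AD83 and AD246; p = 2/15 = 0.133.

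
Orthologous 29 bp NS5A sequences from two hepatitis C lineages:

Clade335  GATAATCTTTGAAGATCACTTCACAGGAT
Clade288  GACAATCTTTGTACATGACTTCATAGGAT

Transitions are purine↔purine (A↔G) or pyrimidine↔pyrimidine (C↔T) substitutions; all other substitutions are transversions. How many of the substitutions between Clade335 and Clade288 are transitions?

The sequences differ at positions 3 (T/C, transition), 12 (A/T, transversion), 14 (G/C, transversion), 17 (C/G, transversion), 24 (C/T, transition).
Of the 5 differences, 2 transitions and 3 transversions, so the answer is 2.

2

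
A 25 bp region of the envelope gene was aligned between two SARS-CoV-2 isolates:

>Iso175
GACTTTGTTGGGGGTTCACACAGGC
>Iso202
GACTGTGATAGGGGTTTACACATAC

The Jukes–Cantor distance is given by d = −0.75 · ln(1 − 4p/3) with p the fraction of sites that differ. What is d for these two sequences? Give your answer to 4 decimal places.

0.2892

Differing sites — 5:T/G; 8:T/A; 10:G/A; 17:C/T; 23:G/T; 24:G/A.
p = 6/25 = 0.240000.
d = −0.75 · ln(1 − (4/3)·0.240000) = −0.75 · ln(0.680000) = −0.75 · (-0.385662) = 0.2892.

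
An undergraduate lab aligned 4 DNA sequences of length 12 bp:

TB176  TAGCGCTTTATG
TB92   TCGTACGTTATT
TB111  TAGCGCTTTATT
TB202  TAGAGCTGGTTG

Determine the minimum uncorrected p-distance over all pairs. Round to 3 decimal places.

Pairwise Hamming distances:
  TB176 vs TB92: 5
  TB176 vs TB111: 1
  TB176 vs TB202: 4
  TB92 vs TB111: 4
  TB92 vs TB202: 8
  TB111 vs TB202: 5
The smallest is 1 mismatch, between TB176 and TB111; p = 1/12 = 0.083.

0.083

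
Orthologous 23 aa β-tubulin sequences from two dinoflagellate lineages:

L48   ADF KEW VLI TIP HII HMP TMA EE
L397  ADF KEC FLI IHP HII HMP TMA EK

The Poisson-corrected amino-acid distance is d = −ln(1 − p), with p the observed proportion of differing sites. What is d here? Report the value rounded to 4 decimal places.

0.2451

The sequences differ at positions 6 (W/C), 7 (V/F), 10 (T/I), 11 (I/H), 23 (E/K).
p = 5/23 = 0.217391.
d = −ln(1 − 0.217391) = −ln(0.782609) = 0.2451.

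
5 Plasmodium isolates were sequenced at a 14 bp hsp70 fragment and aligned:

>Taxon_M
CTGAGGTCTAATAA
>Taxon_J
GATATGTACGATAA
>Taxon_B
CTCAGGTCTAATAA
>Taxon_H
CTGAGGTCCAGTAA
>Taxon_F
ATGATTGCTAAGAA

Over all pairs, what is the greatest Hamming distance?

Pairwise Hamming distances:
  Taxon_M vs Taxon_J: 7
  Taxon_M vs Taxon_B: 1
  Taxon_M vs Taxon_H: 2
  Taxon_M vs Taxon_F: 5
  Taxon_J vs Taxon_B: 7
  Taxon_J vs Taxon_H: 7
  Taxon_J vs Taxon_F: 9
  Taxon_B vs Taxon_H: 3
  Taxon_B vs Taxon_F: 6
  Taxon_H vs Taxon_F: 7
The largest is 9, between Taxon_J and Taxon_F.

9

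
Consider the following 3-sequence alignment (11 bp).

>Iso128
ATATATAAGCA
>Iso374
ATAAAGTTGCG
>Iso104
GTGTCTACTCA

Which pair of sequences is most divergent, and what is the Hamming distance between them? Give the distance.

Pairwise Hamming distances:
  Iso128 vs Iso374: 5
  Iso128 vs Iso104: 5
  Iso374 vs Iso104: 9
The largest is 9, between Iso374 and Iso104.

9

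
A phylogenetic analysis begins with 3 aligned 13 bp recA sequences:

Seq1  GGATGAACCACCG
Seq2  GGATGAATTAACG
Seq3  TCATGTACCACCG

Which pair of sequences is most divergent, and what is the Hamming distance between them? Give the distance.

Pairwise Hamming distances:
  Seq1 vs Seq2: 3
  Seq1 vs Seq3: 3
  Seq2 vs Seq3: 6
The largest is 6, between Seq2 and Seq3.

6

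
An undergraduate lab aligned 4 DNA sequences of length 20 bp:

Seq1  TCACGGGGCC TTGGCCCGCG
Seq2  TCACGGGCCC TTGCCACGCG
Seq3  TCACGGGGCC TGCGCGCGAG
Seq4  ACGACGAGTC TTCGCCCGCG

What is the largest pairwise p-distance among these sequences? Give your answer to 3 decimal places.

0.500

Pairwise Hamming distances:
  Seq1 vs Seq2: 3
  Seq1 vs Seq3: 4
  Seq1 vs Seq4: 7
  Seq2 vs Seq3: 6
  Seq2 vs Seq4: 10
  Seq3 vs Seq4: 9
The largest is 10 mismatches, between Seq2 and Seq4; p = 10/20 = 0.500.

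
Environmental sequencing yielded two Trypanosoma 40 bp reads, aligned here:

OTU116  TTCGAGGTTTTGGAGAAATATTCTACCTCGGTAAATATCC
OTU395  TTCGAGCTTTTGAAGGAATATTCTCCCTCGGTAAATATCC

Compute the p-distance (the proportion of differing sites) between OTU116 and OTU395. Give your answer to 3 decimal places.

Mismatches occur at site 7 (G↔C), site 13 (G↔A), site 16 (A↔G), site 25 (A↔C).
There are 4 differences over 40 sites, so p = 4/40 = 0.100.

0.100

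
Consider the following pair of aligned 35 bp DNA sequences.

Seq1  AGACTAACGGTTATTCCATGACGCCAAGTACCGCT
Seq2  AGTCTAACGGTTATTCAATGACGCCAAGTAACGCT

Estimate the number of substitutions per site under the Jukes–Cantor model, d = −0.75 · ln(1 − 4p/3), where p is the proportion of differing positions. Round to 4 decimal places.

0.0910

Differing sites — 3:A/T; 17:C/A; 31:C/A.
p = 3/35 = 0.085714.
d = −0.75 · ln(1 − (4/3)·0.085714) = −0.75 · ln(0.885715) = −0.75 · (-0.121360) = 0.0910.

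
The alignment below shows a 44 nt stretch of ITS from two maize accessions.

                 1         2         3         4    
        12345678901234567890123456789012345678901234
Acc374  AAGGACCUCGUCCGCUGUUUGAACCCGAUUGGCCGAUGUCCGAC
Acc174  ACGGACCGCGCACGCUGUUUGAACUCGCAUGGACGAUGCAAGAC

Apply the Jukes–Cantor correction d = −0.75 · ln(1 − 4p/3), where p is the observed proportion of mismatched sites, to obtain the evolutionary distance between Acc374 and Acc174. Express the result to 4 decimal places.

0.3041

The sequences differ at positions 2 (A/C), 8 (U/G), 11 (U/C), 12 (C/A), 25 (C/U), 28 (A/C), 29 (U/A), 33 (C/A), 39 (U/C), 40 (C/A), 41 (C/A).
p = 11/44 = 0.250000.
d = −0.75 · ln(1 − (4/3)·0.250000) = −0.75 · ln(0.666667) = −0.75 · (-0.405465) = 0.3041.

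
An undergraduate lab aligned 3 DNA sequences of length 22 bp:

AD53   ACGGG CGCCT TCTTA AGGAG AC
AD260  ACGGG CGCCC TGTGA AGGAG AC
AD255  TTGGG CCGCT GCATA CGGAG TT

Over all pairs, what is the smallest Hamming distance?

Pairwise Hamming distances:
  AD53 vs AD260: 3
  AD53 vs AD255: 9
  AD260 vs AD255: 12
The smallest is 3, between AD53 and AD260.

3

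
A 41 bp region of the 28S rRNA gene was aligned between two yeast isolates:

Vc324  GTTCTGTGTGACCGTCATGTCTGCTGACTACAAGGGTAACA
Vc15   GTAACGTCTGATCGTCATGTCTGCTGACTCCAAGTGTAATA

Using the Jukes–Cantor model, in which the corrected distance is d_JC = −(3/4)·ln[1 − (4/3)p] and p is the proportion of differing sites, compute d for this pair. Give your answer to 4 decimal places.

0.2260

Differing sites — 3:T/A; 4:C/A; 5:T/C; 8:G/C; 12:C/T; 30:A/C; 35:G/T; 40:C/T.
p = 8/41 = 0.195122.
d = −0.75 · ln(1 − (4/3)·0.195122) = −0.75 · ln(0.739837) = −0.75 · (-0.301325) = 0.2260.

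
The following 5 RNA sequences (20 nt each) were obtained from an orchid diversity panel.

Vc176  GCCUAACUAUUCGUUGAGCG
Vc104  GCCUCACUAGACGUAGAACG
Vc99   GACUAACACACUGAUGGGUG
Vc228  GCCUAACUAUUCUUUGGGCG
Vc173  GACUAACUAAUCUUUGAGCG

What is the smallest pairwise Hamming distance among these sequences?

2

Pairwise Hamming distances:
  Vc176 vs Vc104: 5
  Vc176 vs Vc99: 9
  Vc176 vs Vc228: 2
  Vc176 vs Vc173: 3
  Vc104 vs Vc99: 12
  Vc104 vs Vc228: 7
  Vc104 vs Vc173: 7
  Vc99 vs Vc228: 9
  Vc99 vs Vc173: 8
  Vc228 vs Vc173: 3
The smallest is 2, between Vc176 and Vc228.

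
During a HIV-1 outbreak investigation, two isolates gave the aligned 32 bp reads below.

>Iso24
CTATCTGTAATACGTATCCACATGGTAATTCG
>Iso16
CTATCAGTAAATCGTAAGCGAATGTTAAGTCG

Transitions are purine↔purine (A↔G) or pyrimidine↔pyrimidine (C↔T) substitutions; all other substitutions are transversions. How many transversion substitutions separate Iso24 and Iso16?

Mismatches occur at site 6 (T↔A, transversion), site 11 (T↔A, transversion), site 12 (A↔T, transversion), site 17 (T↔A, transversion), site 18 (C↔G, transversion), site 20 (A↔G, transition), site 21 (C↔A, transversion), site 25 (G↔T, transversion), site 29 (T↔G, transversion).
Of the 9 differences, 1 transition and 8 transversions, so the answer is 8.

8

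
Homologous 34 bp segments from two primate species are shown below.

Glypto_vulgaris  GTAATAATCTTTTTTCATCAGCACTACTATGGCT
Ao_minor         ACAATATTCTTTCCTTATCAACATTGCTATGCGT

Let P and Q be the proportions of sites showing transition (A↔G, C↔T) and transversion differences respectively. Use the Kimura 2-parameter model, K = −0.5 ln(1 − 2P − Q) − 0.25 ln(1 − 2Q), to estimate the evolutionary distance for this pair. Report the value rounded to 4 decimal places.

The sequences differ at positions 1 (G/A, transition), 2 (T/C, transition), 7 (A/T, transversion), 13 (T/C, transition), 14 (T/C, transition), 16 (C/T, transition), 21 (G/A, transition), 24 (C/T, transition), 26 (A/G, transition), 32 (G/C, transversion), 33 (C/G, transversion).
Of the 11 differences, 8 transitions and 3 transversions over 34 sites: P = 8/34 = 0.235294, Q = 3/34 = 0.088235.
d = −0.5·ln(0.441177) − 0.25·ln(0.823530) = −0.5·(-0.818309) − 0.25·(-0.194155) = 0.4577.

0.4577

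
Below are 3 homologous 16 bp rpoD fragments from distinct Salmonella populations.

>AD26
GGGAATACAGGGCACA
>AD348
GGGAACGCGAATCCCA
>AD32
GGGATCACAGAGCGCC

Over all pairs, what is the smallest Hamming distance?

Pairwise Hamming distances:
  AD26 vs AD348: 7
  AD26 vs AD32: 5
  AD348 vs AD32: 7
The smallest is 5, between AD26 and AD32.

5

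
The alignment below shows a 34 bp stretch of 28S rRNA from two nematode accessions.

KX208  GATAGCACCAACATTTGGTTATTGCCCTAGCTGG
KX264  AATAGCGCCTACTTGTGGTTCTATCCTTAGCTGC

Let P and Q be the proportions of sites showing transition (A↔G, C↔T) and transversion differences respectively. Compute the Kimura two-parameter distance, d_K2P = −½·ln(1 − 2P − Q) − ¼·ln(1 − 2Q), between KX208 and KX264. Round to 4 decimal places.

0.3736

Mismatches occur at site 1 (G→A, transition), site 7 (A→G, transition), site 10 (A→T, transversion), site 13 (A→T, transversion), site 15 (T→G, transversion), site 21 (A→C, transversion), site 23 (T→A, transversion), site 24 (G→T, transversion), site 27 (C→T, transition), site 34 (G→C, transversion).
Of the 10 differences, 3 transitions and 7 transversions over 34 sites: P = 3/34 = 0.088235, Q = 7/34 = 0.205882.
d = −0.5·ln(0.617648) − 0.25·ln(0.588236) = −0.5·(-0.481837) − 0.25·(-0.530627) = 0.3736.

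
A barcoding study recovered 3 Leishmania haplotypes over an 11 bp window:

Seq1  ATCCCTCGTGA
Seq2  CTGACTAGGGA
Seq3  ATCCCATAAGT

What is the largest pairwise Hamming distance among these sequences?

Pairwise Hamming distances:
  Seq1 vs Seq2: 5
  Seq1 vs Seq3: 5
  Seq2 vs Seq3: 8
The largest is 8, between Seq2 and Seq3.

8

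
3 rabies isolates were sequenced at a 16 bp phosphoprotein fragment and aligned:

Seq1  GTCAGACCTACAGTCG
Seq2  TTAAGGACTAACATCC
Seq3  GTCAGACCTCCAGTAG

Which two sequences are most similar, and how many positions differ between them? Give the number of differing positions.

Pairwise Hamming distances:
  Seq1 vs Seq2: 8
  Seq1 vs Seq3: 2
  Seq2 vs Seq3: 10
The smallest is 2, between Seq1 and Seq3.

2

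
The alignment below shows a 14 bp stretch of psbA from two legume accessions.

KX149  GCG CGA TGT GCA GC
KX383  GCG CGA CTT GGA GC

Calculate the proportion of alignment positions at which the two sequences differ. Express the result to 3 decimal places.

0.214

Differing sites — 7:T/C; 8:G/T; 11:C/G.
There are 3 differences over 14 sites, so p = 3/14 = 0.214.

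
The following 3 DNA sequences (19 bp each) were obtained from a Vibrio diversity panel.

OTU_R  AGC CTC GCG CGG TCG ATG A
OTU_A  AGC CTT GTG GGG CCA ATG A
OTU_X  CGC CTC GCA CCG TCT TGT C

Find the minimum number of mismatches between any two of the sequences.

5

Pairwise Hamming distances:
  OTU_R vs OTU_A: 5
  OTU_R vs OTU_X: 8
  OTU_A vs OTU_X: 12
The smallest is 5, between OTU_R and OTU_A.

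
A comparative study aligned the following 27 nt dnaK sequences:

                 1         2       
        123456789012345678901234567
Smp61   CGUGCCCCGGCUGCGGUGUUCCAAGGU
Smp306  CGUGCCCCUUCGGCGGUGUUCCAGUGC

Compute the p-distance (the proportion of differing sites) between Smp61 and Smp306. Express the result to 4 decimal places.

The sequences differ at positions 9 (G/U), 10 (G/U), 12 (U/G), 24 (A/G), 25 (G/U), 27 (U/C).
There are 6 differences over 27 sites, so p = 6/27 = 0.2222.

0.2222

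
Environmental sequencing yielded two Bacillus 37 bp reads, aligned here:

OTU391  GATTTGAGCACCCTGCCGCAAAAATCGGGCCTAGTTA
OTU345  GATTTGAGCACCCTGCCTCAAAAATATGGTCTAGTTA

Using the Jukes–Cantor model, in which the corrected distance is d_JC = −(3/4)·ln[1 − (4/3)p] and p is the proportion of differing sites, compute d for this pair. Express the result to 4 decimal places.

Differing sites — 18:G/T; 26:C/A; 27:G/T; 30:C/T.
p = 4/37 = 0.108108.
d = −0.75 · ln(1 − (4/3)·0.108108) = −0.75 · ln(0.855856) = −0.75 · (-0.155653) = 0.1167.

0.1167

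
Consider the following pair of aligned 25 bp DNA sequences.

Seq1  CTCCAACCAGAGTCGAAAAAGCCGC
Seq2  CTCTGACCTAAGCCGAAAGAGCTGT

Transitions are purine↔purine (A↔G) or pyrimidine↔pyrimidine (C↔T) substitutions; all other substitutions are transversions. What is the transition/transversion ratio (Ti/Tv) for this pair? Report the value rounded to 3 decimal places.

Differing sites — 4:C/T (Ti); 5:A/G (Ti); 9:A/T (Tv); 10:G/A (Ti); 13:T/C (Ti); 19:A/G (Ti); 23:C/T (Ti); 25:C/T (Ti).
Of the 8 differences, 7 transitions and 1 transversion, so Ti/Tv = 7/1 = 7.000.

7.000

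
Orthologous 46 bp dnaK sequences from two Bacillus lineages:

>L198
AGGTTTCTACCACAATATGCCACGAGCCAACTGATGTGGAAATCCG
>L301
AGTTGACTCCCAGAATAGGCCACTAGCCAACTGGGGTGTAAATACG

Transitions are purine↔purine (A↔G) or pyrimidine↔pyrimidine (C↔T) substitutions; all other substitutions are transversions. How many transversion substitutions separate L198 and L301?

10

The sequences differ at positions 3 (G/T, transversion), 5 (T/G, transversion), 6 (T/A, transversion), 9 (A/C, transversion), 13 (C/G, transversion), 18 (T/G, transversion), 24 (G/T, transversion), 34 (A/G, transition), 35 (T/G, transversion), 39 (G/T, transversion), 44 (C/A, transversion).
Of the 11 differences, 1 transition and 10 transversions, so the answer is 10.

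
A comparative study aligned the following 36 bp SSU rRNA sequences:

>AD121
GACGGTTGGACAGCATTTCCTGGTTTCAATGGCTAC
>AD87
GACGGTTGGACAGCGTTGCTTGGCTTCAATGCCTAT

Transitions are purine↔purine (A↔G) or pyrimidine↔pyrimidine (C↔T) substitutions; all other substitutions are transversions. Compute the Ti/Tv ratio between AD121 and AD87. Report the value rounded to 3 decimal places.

Differing sites — 15:A/G (Ti); 18:T/G (Tv); 20:C/T (Ti); 24:T/C (Ti); 32:G/C (Tv); 36:C/T (Ti).
Of the 6 differences, 4 transitions and 2 transversions, so Ti/Tv = 4/2 = 2.000.

2.000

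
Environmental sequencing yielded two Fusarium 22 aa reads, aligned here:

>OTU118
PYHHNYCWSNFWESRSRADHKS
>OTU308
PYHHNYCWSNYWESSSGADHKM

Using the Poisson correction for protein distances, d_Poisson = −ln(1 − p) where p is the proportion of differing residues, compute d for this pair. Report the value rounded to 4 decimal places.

The sequences differ at positions 11 (F/Y), 15 (R/S), 17 (R/G), 22 (S/M).
p = 4/22 = 0.181818.
d = −ln(1 − 0.181818) = −ln(0.818182) = 0.2007.

0.2007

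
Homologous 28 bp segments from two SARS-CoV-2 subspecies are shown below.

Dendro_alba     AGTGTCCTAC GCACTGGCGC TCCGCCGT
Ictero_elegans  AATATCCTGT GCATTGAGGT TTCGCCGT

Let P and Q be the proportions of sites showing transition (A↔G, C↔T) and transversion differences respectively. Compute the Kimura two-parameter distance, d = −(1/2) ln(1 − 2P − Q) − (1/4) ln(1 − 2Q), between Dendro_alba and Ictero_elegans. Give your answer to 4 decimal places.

The sequences differ at positions 2 (G/A, transition), 4 (G/A, transition), 9 (A/G, transition), 10 (C/T, transition), 14 (C/T, transition), 17 (G/A, transition), 18 (C/G, transversion), 20 (C/T, transition), 22 (C/T, transition).
Of the 9 differences, 8 transitions and 1 transversion over 28 sites: P = 8/28 = 0.285714, Q = 1/28 = 0.035714.
d = −0.5·ln(0.392858) − 0.25·ln(0.928572) = −0.5·(-0.934307) − 0.25·(-0.074107) = 0.4857.

0.4857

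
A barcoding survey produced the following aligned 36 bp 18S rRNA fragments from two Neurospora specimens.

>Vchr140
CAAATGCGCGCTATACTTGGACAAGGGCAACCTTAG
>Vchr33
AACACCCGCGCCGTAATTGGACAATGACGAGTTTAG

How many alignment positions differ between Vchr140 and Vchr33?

The sequences differ at positions 1 (C/A), 3 (A/C), 5 (T/C), 6 (G/C), 12 (T/C), 13 (A/G), 16 (C/A), 25 (G/T), 27 (G/A), 29 (A/G), 31 (C/G), 32 (C/T).
That gives 12 mismatches out of 36 aligned sites, so the Hamming distance is 12.

12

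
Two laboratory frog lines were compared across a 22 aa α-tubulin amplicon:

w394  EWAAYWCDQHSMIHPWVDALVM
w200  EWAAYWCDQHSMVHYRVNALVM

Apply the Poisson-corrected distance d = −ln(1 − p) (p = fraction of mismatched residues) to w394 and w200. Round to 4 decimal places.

The sequences differ at positions 13 (I/V), 15 (P/Y), 16 (W/R), 18 (D/N).
p = 4/22 = 0.181818.
d = −ln(1 − 0.181818) = −ln(0.818182) = 0.2007.

0.2007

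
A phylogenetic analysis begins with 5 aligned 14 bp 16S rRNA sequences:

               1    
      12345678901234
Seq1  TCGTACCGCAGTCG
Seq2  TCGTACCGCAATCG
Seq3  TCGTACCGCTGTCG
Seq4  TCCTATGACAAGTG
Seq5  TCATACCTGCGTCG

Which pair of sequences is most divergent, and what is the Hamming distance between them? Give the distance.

Pairwise Hamming distances:
  Seq1 vs Seq2: 1
  Seq1 vs Seq3: 1
  Seq1 vs Seq4: 7
  Seq1 vs Seq5: 4
  Seq2 vs Seq3: 2
  Seq2 vs Seq4: 6
  Seq2 vs Seq5: 5
  Seq3 vs Seq4: 8
  Seq3 vs Seq5: 4
  Seq4 vs Seq5: 9
The largest is 9, between Seq4 and Seq5.

9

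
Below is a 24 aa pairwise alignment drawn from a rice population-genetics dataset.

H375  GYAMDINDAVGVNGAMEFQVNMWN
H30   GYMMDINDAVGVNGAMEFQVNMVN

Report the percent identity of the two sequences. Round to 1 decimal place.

Mismatches occur at site 3 (A/M), site 23 (W/V).
22 of the 24 sites match, so the percent identity is 22/24 × 100 = 91.7%.

91.7%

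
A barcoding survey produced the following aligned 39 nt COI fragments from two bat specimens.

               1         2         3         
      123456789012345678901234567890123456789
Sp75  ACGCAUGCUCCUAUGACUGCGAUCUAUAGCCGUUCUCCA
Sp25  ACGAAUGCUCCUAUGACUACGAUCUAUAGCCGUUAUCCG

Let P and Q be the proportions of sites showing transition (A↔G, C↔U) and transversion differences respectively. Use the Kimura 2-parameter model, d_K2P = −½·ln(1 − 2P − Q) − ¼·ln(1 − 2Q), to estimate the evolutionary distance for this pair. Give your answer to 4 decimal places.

The sequences differ at positions 4 (C/A, transversion), 19 (G/A, transition), 35 (C/A, transversion), 39 (A/G, transition).
Of the 4 differences, 2 transitions and 2 transversions over 39 sites: P = 2/39 = 0.051282, Q = 2/39 = 0.051282.
d = −0.5·ln(0.846154) − 0.25·ln(0.897436) = −0.5·(-0.167054) − 0.25·(-0.108213) = 0.1106.

0.1106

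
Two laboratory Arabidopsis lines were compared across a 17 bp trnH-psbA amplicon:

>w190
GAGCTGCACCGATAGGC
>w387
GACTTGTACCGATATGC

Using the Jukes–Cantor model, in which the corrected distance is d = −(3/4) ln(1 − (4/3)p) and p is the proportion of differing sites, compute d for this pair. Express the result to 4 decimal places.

0.2824

The sequences differ at positions 3 (G/C), 4 (C/T), 7 (C/T), 15 (G/T).
p = 4/17 = 0.235294.
d = −0.75 · ln(1 − (4/3)·0.235294) = −0.75 · ln(0.686275) = −0.75 · (-0.376477) = 0.2824.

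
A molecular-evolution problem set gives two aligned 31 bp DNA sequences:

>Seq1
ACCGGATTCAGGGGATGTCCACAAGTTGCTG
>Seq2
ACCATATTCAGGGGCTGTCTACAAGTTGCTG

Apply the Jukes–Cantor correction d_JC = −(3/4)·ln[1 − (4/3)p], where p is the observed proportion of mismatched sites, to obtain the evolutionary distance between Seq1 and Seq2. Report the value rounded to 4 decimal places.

Mismatches occur at site 4 (G/A), site 5 (G/T), site 15 (A/C), site 20 (C/T).
p = 4/31 = 0.129032.
d = −0.75 · ln(1 − (4/3)·0.129032) = −0.75 · ln(0.827957) = −0.75 · (-0.188794) = 0.1416.

0.1416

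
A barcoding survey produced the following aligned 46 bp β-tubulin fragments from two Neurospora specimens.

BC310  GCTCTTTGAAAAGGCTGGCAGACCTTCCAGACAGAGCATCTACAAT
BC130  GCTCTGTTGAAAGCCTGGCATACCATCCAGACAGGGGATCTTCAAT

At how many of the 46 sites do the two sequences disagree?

9

Differing sites — 6:T/G; 8:G/T; 9:A/G; 14:G/C; 21:G/T; 25:T/A; 35:A/G; 37:C/G; 42:A/T.
That gives 9 mismatches out of 46 aligned sites, so the Hamming distance is 9.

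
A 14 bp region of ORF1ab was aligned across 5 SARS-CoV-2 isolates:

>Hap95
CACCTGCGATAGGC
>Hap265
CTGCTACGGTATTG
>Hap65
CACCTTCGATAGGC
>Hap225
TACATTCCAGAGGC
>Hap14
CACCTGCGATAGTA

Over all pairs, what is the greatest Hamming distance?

11

Pairwise Hamming distances:
  Hap95 vs Hap265: 7
  Hap95 vs Hap65: 1
  Hap95 vs Hap225: 5
  Hap95 vs Hap14: 2
  Hap265 vs Hap65: 7
  Hap265 vs Hap225: 11
  Hap265 vs Hap14: 6
  Hap65 vs Hap225: 4
  Hap65 vs Hap14: 3
  Hap225 vs Hap14: 7
The largest is 11, between Hap265 and Hap225.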